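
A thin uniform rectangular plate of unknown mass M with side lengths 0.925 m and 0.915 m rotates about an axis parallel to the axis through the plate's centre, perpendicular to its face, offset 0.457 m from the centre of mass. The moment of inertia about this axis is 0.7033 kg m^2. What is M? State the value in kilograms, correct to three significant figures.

I = I_cm + Md² = (1/12)M(a²+b²) + Md² = M·[0.0833333·[(0.925)² + (0.915)²] + (0.457)²] = M·0.34992.
So M = 0.7033 / 0.34992 = 2.0099 kg.

2.01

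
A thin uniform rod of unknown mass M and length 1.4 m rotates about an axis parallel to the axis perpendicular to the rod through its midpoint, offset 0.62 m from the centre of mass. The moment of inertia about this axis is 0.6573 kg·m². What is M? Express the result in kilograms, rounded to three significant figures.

I = I_cm + Md² = (1/12)ML² + Md² = M·[0.0833333·(1.4)² + (0.62)²] = M·0.54773.
So M = 0.6573 / 0.54773 = 1.2 kg.

1.20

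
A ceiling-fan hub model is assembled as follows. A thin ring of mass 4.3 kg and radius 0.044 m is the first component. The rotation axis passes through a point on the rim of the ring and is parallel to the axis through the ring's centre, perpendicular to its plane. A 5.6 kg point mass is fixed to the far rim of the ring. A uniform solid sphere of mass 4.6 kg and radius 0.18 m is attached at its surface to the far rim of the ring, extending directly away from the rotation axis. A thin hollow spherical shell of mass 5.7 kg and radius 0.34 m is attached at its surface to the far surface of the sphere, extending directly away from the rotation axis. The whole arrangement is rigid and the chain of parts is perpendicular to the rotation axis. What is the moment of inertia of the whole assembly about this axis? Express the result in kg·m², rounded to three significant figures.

Thin ring: I_cm = MR² = (4.3)(0.044)² = 0.0083248 kg·m²; centre at d = 0.044 m, so I = I_cm + Md² gives I = 0.0083248 + (4.3)(0.044)² = 0.01665 kg·m².
Point mass: I_cm = 0; centre at d = 0.044 + 0.044 = 0.088 m, so I = I_cm + Md² gives I = 0 + (5.6)(0.088)² = 0.043366 kg·m².
Solid sphere: I_cm = (2/5)MR² = (2/5)(4.6)(0.18)² = 0.059616 kg·m²; centre at d = 0.044 + 0.044 + 0.18 = 0.268 m, so I = I_cm + Md² gives I = 0.059616 + (4.6)(0.268)² = 0.39001 kg·m².
Spherical shell: I_cm = (2/3)MR² = (2/3)(5.7)(0.34)² = 0.43928 kg·m²; centre at d = 0.044 + 0.044 + 0.18 + 0.18 + 0.34 = 0.788 m, so I = I_cm + Md² gives I = 0.43928 + (5.7)(0.788)² = 3.9787 kg·m².
Total I = 0.01665 + 0.043366 + 0.39001 + 3.9787 = 4.4287 kg·m².

4.43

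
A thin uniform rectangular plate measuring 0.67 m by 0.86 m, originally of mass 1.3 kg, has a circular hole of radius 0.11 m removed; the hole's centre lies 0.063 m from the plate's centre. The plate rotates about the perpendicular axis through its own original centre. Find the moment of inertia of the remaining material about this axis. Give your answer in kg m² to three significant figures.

Unpierced body about its centre: I₀ = (1/12)M(a²+b²) = (1/12)(1.3)[(0.67)² + (0.86)²] = 0.12875 kg m².
The removed disk has mass m = M·πr²/(ab) = (1.3)·π(0.11)²/(0.67·0.86) = 0.085764 kg (same uniform areal density).
Its moment of inertia about the rotation axis (parallel-axis theorem): I_hole = (1/2)mr² + md² = (1/2)(0.085764)(0.11)² + (0.085764)(0.063)² = 0.00085927 kg m².
Treating the hole as negative mass, I = I₀ − I_hole = 0.12875 − 0.00085927 = 0.12789 kg m².

0.128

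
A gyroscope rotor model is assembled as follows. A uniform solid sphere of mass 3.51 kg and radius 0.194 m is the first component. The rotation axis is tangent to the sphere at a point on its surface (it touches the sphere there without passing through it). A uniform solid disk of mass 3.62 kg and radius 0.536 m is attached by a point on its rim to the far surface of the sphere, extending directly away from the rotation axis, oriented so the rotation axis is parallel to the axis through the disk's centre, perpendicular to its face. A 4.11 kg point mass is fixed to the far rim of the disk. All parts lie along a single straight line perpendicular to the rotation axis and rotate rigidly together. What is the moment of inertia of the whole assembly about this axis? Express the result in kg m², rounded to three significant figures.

12.6

Solid sphere: I_cm = (2/5)MR² = (2/5)(3.51)(0.194)² = 0.052841 kg m²; centre at d = 0.194 m, so the parallel axis theorem gives I = 0.052841 + (3.51)(0.194)² = 0.18494 kg m².
Solid disk: I_cm = (1/2)MR² = (1/2)(3.62)(0.536)² = 0.52001 kg m²; centre at d = 0.194 + 0.194 + 0.536 = 0.924 m, so the parallel axis theorem gives I = 0.52001 + (3.62)(0.924)² = 3.6107 kg m².
Point mass: I_cm = 0; centre at d = 0.194 + 0.194 + 0.536 + 0.536 = 1.46 m, so the parallel axis theorem gives I = 0 + (4.11)(1.46)² = 8.7609 kg m².
Total I = 0.18494 + 3.6107 + 8.7609 = 12.556 kg m².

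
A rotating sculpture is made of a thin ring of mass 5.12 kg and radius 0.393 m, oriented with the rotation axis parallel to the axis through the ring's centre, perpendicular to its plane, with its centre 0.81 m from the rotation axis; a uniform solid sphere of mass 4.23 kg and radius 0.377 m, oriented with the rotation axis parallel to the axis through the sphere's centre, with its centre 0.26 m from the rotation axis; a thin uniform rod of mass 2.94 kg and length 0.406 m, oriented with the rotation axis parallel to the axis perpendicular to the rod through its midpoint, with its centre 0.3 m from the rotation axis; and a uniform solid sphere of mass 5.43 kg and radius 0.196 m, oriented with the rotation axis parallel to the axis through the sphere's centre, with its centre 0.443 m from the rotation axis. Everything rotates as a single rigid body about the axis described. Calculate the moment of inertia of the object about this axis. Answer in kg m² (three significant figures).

Thin ring: I_cm = MR² = (5.12)(0.393)² = 0.79078 kg m²; centre at d = 0.81 m, so the parallel axis theorem gives I = 0.79078 + (5.12)(0.81)² = 4.15 kg m².
Solid sphere: I_cm = (2/5)MR² = (2/5)(4.23)(0.377)² = 0.24048 kg m²; centre at d = 0.26 m, so the parallel axis theorem gives I = 0.24048 + (4.23)(0.26)² = 0.52643 kg m².
Thin rod: I_cm = (1/12)ML² = (1/12)(2.94)(0.406)² = 0.040385 kg m²; centre at d = 0.3 m, so the parallel axis theorem gives I = 0.040385 + (2.94)(0.3)² = 0.30498 kg m².
Solid sphere: I_cm = (2/5)MR² = (2/5)(5.43)(0.196)² = 0.08344 kg m²; centre at d = 0.443 m, so the parallel axis theorem gives I = 0.08344 + (5.43)(0.443)² = 1.1491 kg m².
Total I = 4.15 + 0.52643 + 0.30498 + 1.1491 = 6.1305 kg m².

6.13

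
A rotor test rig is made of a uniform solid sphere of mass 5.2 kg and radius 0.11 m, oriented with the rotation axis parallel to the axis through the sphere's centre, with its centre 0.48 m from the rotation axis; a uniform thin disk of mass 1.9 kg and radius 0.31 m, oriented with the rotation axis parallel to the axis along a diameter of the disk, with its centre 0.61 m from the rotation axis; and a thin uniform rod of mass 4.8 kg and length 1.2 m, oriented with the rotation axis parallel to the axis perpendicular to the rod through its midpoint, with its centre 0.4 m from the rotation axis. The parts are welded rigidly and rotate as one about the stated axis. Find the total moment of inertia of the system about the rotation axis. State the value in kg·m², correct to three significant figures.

Solid sphere: I_cm = (2/5)MR² = (2/5)(5.2)(0.11)² = 0.025168 kg·m²; centre at d = 0.48 m, so I = I_cm + Md² gives I = 0.025168 + (5.2)(0.48)² = 1.2232 kg·m².
Thin disk: I_cm = (1/4)MR² = (1/4)(1.9)(0.31)² = 0.045648 kg·m²; centre at d = 0.61 m, so I = I_cm + Md² gives I = 0.045648 + (1.9)(0.61)² = 0.75264 kg·m².
Thin rod: I_cm = (1/12)ML² = (1/12)(4.8)(1.2)² = 0.576 kg·m²; centre at d = 0.4 m, so I = I_cm + Md² gives I = 0.576 + (4.8)(0.4)² = 1.344 kg·m².
Total I = 1.2232 + 0.75264 + 1.344 = 3.3199 kg·m².

3.32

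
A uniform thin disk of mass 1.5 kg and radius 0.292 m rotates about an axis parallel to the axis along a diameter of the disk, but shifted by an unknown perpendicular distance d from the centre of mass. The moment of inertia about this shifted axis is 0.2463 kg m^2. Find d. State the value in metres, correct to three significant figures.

About the centre-of-mass axis, I_cm = (1/4)MR² = (1/4)(1.5)(0.292)² = 0.031974 kg m^2.
Parallel axis theorem: I = I_cm + Md², so Md² = 0.2463 − 0.031974 = 0.21433 kg m^2.
d = √(0.21433 / 1.5) = 0.378 m.

0.378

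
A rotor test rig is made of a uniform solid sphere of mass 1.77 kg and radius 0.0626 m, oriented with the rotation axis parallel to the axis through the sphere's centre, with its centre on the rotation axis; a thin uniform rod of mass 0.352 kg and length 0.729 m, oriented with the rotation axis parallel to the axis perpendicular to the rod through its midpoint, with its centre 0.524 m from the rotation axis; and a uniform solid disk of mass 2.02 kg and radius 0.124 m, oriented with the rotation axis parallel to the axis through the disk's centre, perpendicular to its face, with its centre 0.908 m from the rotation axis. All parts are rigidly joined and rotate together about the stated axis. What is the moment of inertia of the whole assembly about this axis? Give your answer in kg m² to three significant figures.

Solid sphere: I_cm = (2/5)MR² = (2/5)(1.77)(0.0626)² = 0.0027745 kg m²; axis through the centre, so I = 0.0027745 kg m².
Thin rod: I_cm = (1/12)ML² = (1/12)(0.352)(0.729)² = 0.015589 kg m²; centre at d = 0.524 m, so the parallel axis theorem gives I = 0.015589 + (0.352)(0.524)² = 0.11224 kg m².
Solid disk: I_cm = (1/2)MR² = (1/2)(2.02)(0.124)² = 0.01553 kg m²; centre at d = 0.908 m, so the parallel axis theorem gives I = 0.01553 + (2.02)(0.908)² = 1.6809 kg m².
Total I = 0.0027745 + 0.11224 + 1.6809 = 1.796 kg m².

1.80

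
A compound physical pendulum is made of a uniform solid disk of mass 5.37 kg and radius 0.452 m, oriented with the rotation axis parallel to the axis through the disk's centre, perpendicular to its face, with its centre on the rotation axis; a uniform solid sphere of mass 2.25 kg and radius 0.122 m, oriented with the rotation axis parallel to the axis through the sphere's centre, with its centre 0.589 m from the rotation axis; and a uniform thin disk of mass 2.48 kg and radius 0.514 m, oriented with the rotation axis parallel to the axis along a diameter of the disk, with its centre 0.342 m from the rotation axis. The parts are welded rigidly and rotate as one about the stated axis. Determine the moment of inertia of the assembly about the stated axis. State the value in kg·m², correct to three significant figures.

Solid disk: I_cm = (1/2)MR² = (1/2)(5.37)(0.452)² = 0.54856 kg·m²; axis through the centre, so I = 0.54856 kg·m².
Solid sphere: I_cm = (2/5)MR² = (2/5)(2.25)(0.122)² = 0.013396 kg·m²; centre at d = 0.589 m, so I = I_cm + Md² gives I = 0.013396 + (2.25)(0.589)² = 0.79397 kg·m².
Thin disk: I_cm = (1/4)MR² = (1/4)(2.48)(0.514)² = 0.1638 kg·m²; centre at d = 0.342 m, so I = I_cm + Md² gives I = 0.1638 + (2.48)(0.342)² = 0.45387 kg·m².
Total I = 0.54856 + 0.79397 + 0.45387 = 1.7964 kg·m².

1.80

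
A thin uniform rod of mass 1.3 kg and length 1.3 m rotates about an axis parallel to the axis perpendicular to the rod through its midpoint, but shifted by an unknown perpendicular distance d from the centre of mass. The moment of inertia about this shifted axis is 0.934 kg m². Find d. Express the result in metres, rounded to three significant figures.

0.760

About the centre-of-mass axis, I_cm = (1/12)ML² = (1/12)(1.3)(1.3)² = 0.18308 kg m².
Parallel axis theorem: I = I_cm + Md², so Md² = 0.934 − 0.18308 = 0.75092 kg m².
d = √(0.75092 / 1.3) = 0.76002 m.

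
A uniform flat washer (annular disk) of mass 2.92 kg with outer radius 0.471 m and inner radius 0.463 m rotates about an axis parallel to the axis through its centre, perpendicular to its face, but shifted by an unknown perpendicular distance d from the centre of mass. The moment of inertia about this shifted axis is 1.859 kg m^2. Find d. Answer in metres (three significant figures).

0.647

About the centre-of-mass axis, I_cm = (1/2)M(R²+r²) = (1/2)(2.92)[(0.471)² + (0.463)²] = 0.63687 kg m^2.
Parallel axis theorem: I = I_cm + Md², so Md² = 1.859 − 0.63687 = 1.2221 kg m^2.
d = √(1.2221 / 2.92) = 0.64695 m.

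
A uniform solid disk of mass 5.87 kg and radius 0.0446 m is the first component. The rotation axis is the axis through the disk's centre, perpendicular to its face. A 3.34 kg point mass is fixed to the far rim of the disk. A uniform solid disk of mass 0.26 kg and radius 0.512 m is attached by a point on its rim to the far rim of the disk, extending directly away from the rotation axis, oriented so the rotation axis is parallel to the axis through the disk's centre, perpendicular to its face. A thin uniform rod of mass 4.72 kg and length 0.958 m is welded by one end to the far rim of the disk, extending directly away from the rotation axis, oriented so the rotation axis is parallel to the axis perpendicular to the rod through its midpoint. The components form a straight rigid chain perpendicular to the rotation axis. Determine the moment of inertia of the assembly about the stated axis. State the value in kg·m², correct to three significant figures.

11.8

Solid disk: I_cm = (1/2)MR² = (1/2)(5.87)(0.0446)² = 0.0058382 kg·m²; axis through the centre, so I = 0.0058382 kg·m².
Point mass: I_cm = 0; centre at d = 0.0446 m, so the parallel axis theorem gives I = 0 + (3.34)(0.0446)² = 0.0066438 kg·m².
Solid disk: I_cm = (1/2)MR² = (1/2)(0.26)(0.512)² = 0.034079 kg·m²; centre at d = 0.0446 + 0.512 = 0.5566 m, so the parallel axis theorem gives I = 0.034079 + (0.26)(0.5566)² = 0.11463 kg·m².
Thin rod: I_cm = (1/12)ML² = (1/12)(4.72)(0.958)² = 0.36099 kg·m²; centre at d = 0.0446 + 0.512 + 0.512 + 0.479 = 1.5476 m, so the parallel axis theorem gives I = 0.36099 + (4.72)(1.5476)² = 11.666 kg·m².
Total I = 0.0058382 + 0.0066438 + 0.11463 + 11.666 = 11.793 kg·m².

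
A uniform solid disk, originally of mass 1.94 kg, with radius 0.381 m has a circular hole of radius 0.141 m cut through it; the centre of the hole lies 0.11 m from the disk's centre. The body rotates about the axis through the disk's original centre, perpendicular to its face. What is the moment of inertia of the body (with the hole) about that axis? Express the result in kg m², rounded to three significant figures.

Unpierced body about its centre: I₀ = (1/2)MR² = (1/2)(1.94)(0.381)² = 0.14081 kg m².
The removed disk has mass m = M·(r/R)² = (1.94)(0.141/0.381)² = 0.2657 kg (same uniform areal density).
Its moment of inertia about the rotation axis (parallel-axis theorem): I_hole = (1/2)mr² + md² = (1/2)(0.2657)(0.141)² + (0.2657)(0.11)² = 0.0058561 kg m².
Treating the hole as negative mass, I = I₀ − I_hole = 0.14081 − 0.0058561 = 0.13495 kg m².

0.135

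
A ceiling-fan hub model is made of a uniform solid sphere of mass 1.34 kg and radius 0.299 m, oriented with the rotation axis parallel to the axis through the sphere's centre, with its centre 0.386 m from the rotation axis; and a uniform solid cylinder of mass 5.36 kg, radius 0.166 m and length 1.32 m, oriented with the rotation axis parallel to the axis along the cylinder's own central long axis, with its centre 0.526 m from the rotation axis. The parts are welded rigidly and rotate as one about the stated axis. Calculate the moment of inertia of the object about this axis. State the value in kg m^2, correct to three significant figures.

Solid sphere: I_cm = (2/5)MR² = (2/5)(1.34)(0.299)² = 0.047919 kg m^2; centre at d = 0.386 m, so I = I_cm + Md² gives I = 0.047919 + (1.34)(0.386)² = 0.24757 kg m^2.
Solid cylinder: I_cm = (1/2)MR² = (1/2)(5.36)(0.166)² = 0.07385 kg m^2; centre at d = 0.526 m, so I = I_cm + Md² gives I = 0.07385 + (5.36)(0.526)² = 1.5568 kg m^2.
Total I = 0.24757 + 1.5568 = 1.8044 kg m^2.

1.80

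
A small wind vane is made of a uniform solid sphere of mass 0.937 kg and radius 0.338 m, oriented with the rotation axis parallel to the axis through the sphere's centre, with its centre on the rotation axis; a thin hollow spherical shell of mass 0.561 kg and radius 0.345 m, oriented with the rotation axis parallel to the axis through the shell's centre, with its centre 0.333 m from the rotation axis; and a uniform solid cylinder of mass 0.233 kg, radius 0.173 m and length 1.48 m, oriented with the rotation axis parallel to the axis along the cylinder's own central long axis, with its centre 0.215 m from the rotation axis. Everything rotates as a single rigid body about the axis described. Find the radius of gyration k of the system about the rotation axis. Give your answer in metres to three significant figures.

0.308

Solid sphere: I_cm = (2/5)MR² = (2/5)(0.937)(0.338)² = 0.042819 kg·m²; axis through the centre, so I = 0.042819 kg·m².
Spherical shell: I_cm = (2/3)MR² = (2/3)(0.561)(0.345)² = 0.044515 kg·m²; centre at d = 0.333 m, so I = I_cm + Md² gives I = 0.044515 + (0.561)(0.333)² = 0.10672 kg·m².
Solid cylinder: I_cm = (1/2)MR² = (1/2)(0.233)(0.173)² = 0.0034867 kg·m²; centre at d = 0.215 m, so I = I_cm + Md² gives I = 0.0034867 + (0.233)(0.215)² = 0.014257 kg·m².
Total I = 0.1638 kg·m²; total mass M = 1.731 kg.
k = √(I/M) = √(0.1638/1.731) = 0.30762 m.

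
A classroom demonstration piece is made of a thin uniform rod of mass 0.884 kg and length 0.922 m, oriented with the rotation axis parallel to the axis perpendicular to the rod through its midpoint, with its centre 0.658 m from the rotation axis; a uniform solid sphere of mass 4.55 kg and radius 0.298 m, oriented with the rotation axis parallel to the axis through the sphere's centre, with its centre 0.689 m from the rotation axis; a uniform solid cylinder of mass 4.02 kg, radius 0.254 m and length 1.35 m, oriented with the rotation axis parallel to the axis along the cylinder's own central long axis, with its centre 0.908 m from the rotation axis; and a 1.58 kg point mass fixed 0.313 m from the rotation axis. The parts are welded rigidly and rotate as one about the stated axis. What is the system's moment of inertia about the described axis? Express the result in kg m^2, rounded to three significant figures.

6.37

Thin rod: I_cm = (1/12)ML² = (1/12)(0.884)(0.922)² = 0.062623 kg m^2; centre at d = 0.658 m, so the parallel axis theorem gives I = 0.062623 + (0.884)(0.658)² = 0.44536 kg m^2.
Solid sphere: I_cm = (2/5)MR² = (2/5)(4.55)(0.298)² = 0.16162 kg m^2; centre at d = 0.689 m, so the parallel axis theorem gives I = 0.16162 + (4.55)(0.689)² = 2.3216 kg m^2.
Solid cylinder: I_cm = (1/2)MR² = (1/2)(4.02)(0.254)² = 0.12968 kg m^2; centre at d = 0.908 m, so the parallel axis theorem gives I = 0.12968 + (4.02)(0.908)² = 3.444 kg m^2.
Point mass: I_cm = 0; centre at d = 0.313 m, so the parallel axis theorem gives I = 0 + (1.58)(0.313)² = 0.15479 kg m^2.
Total I = 0.44536 + 2.3216 + 3.444 + 0.15479 = 6.3658 kg m^2.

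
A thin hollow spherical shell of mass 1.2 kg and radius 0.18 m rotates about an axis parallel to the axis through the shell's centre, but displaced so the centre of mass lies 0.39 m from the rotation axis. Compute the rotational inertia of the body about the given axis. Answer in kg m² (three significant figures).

I_cm = (2/3)MR² = (2/3)(1.2)(0.18)² = 0.02592 kg m²; centre at d = 0.39 m, so the parallel axis theorem gives I = 0.02592 + (1.2)(0.39)² = 0.20844 kg m².

0.208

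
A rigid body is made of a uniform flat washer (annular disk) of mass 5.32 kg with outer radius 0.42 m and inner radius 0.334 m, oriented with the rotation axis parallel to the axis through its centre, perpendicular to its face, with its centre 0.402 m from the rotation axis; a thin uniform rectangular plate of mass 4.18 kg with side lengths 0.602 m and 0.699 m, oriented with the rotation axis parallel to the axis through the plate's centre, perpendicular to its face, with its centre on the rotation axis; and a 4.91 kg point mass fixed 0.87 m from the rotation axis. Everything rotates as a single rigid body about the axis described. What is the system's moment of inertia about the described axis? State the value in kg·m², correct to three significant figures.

Annular disk: I_cm = (1/2)M(R²+r²) = (1/2)(5.32)[(0.42)² + (0.334)²] = 0.76596 kg·m²; centre at d = 0.402 m, so I = I_cm + Md² gives I = 0.76596 + (5.32)(0.402)² = 1.6257 kg·m².
Rectangular plate: I_cm = (1/12)M(a²+b²) = (1/12)(4.18)[(0.602)² + (0.699)²] = 0.29643 kg·m²; axis through the centre, so I = 0.29643 kg·m².
Point mass: I_cm = 0; centre at d = 0.87 m, so I = I_cm + Md² gives I = 0 + (4.91)(0.87)² = 3.7164 kg·m².
Total I = 1.6257 + 0.29643 + 3.7164 = 5.6385 kg·m².

5.64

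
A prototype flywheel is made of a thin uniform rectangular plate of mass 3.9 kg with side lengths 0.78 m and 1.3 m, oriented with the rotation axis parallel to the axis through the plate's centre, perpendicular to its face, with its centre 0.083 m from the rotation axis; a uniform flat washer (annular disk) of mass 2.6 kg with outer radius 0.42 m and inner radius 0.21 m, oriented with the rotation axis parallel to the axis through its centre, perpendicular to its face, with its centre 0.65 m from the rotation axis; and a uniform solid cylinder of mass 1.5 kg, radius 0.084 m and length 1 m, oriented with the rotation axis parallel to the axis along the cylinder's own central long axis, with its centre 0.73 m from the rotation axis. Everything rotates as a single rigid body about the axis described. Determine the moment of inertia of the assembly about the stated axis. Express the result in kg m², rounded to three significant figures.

Rectangular plate: I_cm = (1/12)M(a²+b²) = (1/12)(3.9)[(0.78)² + (1.3)²] = 0.74698 kg m²; centre at d = 0.083 m, so I = I_cm + Md² gives I = 0.74698 + (3.9)(0.083)² = 0.77385 kg m².
Annular disk: I_cm = (1/2)M(R²+r²) = (1/2)(2.6)[(0.42)² + (0.21)²] = 0.28665 kg m²; centre at d = 0.65 m, so I = I_cm + Md² gives I = 0.28665 + (2.6)(0.65)² = 1.3852 kg m².
Solid cylinder: I_cm = (1/2)MR² = (1/2)(1.5)(0.084)² = 0.005292 kg m²; centre at d = 0.73 m, so I = I_cm + Md² gives I = 0.005292 + (1.5)(0.73)² = 0.80464 kg m².
Total I = 0.77385 + 1.3852 + 0.80464 = 2.9636 kg m².

2.96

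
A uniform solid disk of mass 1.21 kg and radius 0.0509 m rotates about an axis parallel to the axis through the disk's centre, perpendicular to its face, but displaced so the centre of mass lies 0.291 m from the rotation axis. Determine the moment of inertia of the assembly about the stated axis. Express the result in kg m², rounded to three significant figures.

0.104

I_cm = (1/2)MR² = (1/2)(1.21)(0.0509)² = 0.0015674 kg m²; centre at d = 0.291 m, so the parallel axis theorem gives I = 0.0015674 + (1.21)(0.291)² = 0.10403 kg m².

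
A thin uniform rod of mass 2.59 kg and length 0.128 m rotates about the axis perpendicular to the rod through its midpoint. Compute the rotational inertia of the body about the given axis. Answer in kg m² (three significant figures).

I_cm = (1/12)ML² = (1/12)(2.59)(0.128)² = 0.0035362 kg m²; axis through the centre, so I = 0.0035362 kg m².

0.00354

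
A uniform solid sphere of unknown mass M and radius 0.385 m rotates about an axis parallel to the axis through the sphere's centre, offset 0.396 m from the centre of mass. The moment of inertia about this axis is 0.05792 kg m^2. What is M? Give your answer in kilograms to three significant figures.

I = I_cm + Md² = (2/5)MR² + Md² = M·[0.4·(0.385)² + (0.396)²] = M·0.21611.
So M = 0.05792 / 0.21611 = 0.26802 kg.

0.268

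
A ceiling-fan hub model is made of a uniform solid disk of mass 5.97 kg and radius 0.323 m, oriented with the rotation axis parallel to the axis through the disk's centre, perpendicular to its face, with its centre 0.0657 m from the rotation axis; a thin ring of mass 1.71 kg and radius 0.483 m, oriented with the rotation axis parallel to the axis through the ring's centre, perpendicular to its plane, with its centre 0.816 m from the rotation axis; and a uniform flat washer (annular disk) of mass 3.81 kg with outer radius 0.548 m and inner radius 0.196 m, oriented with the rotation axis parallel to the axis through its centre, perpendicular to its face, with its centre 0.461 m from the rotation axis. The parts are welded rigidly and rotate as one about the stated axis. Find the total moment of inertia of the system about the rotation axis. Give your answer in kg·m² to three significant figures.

3.33

Solid disk: I_cm = (1/2)MR² = (1/2)(5.97)(0.323)² = 0.31142 kg·m²; centre at d = 0.0657 m, so I = I_cm + Md² gives I = 0.31142 + (5.97)(0.0657)² = 0.33719 kg·m².
Thin ring: I_cm = MR² = (1.71)(0.483)² = 0.39892 kg·m²; centre at d = 0.816 m, so I = I_cm + Md² gives I = 0.39892 + (1.71)(0.816)² = 1.5375 kg·m².
Annular disk: I_cm = (1/2)M(R²+r²) = (1/2)(3.81)[(0.548)² + (0.196)²] = 0.64526 kg·m²; centre at d = 0.461 m, so I = I_cm + Md² gives I = 0.64526 + (3.81)(0.461)² = 1.455 kg·m².
Total I = 0.33719 + 1.5375 + 1.455 = 3.3297 kg·m².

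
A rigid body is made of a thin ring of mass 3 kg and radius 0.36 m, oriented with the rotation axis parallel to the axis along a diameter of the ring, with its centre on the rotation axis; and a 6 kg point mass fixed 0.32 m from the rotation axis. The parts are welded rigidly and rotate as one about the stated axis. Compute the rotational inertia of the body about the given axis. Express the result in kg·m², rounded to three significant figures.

Thin ring: I_cm = (1/2)MR² = (1/2)(3)(0.36)² = 0.1944 kg·m²; axis through the centre, so I = 0.1944 kg·m².
Point mass: I_cm = 0; centre at d = 0.32 m, so the parallel axis theorem gives I = 0 + (6)(0.32)² = 0.6144 kg·m².
Total I = 0.1944 + 0.6144 = 0.8088 kg·m².

0.809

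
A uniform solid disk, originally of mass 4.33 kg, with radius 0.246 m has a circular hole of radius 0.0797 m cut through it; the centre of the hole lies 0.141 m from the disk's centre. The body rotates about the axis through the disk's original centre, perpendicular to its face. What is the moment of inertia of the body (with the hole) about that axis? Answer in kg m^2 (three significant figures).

0.121

Unpierced body about its centre: I₀ = (1/2)MR² = (1/2)(4.33)(0.246)² = 0.13102 kg m^2.
The removed disk has mass m = M·(r/R)² = (4.33)(0.0797/0.246)² = 0.4545 kg (same uniform areal density).
Its moment of inertia about the rotation axis (parallel-axis theorem): I_hole = (1/2)mr² + md² = (1/2)(0.4545)(0.0797)² + (0.4545)(0.141)² = 0.010479 kg m^2.
Treating the hole as negative mass, I = I₀ − I_hole = 0.13102 − 0.010479 = 0.12054 kg m^2.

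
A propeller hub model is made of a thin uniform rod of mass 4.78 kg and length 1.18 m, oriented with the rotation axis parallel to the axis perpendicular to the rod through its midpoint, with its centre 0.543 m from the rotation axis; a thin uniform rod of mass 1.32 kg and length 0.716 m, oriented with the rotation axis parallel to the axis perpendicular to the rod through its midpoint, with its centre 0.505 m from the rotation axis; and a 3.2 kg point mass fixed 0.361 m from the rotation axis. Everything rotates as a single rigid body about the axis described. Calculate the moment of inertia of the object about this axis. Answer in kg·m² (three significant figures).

Thin rod: I_cm = (1/12)ML² = (1/12)(4.78)(1.18)² = 0.55464 kg·m²; centre at d = 0.543 m, so the parallel axis theorem gives I = 0.55464 + (4.78)(0.543)² = 1.964 kg·m².
Thin rod: I_cm = (1/12)ML² = (1/12)(1.32)(0.716)² = 0.056392 kg·m²; centre at d = 0.505 m, so the parallel axis theorem gives I = 0.056392 + (1.32)(0.505)² = 0.39303 kg·m².
Point mass: I_cm = 0; centre at d = 0.361 m, so the parallel axis theorem gives I = 0 + (3.2)(0.361)² = 0.41703 kg·m².
Total I = 1.964 + 0.39303 + 0.41703 = 2.7741 kg·m².

2.77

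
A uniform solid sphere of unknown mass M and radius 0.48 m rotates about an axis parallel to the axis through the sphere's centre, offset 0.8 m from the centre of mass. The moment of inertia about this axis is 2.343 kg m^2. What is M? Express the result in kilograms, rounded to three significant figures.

3.20

I = I_cm + Md² = (2/5)MR² + Md² = M·[0.4·(0.48)² + (0.8)²] = M·0.73216.
So M = 2.343 / 0.73216 = 3.2001 kg.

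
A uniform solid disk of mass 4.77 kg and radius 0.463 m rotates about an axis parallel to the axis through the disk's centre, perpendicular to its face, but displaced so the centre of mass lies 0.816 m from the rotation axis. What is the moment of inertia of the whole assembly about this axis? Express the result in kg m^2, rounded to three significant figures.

I_cm = (1/2)MR² = (1/2)(4.77)(0.463)² = 0.51127 kg m^2; centre at d = 0.816 m, so the parallel axis theorem gives I = 0.51127 + (4.77)(0.816)² = 3.6874 kg m^2.

3.69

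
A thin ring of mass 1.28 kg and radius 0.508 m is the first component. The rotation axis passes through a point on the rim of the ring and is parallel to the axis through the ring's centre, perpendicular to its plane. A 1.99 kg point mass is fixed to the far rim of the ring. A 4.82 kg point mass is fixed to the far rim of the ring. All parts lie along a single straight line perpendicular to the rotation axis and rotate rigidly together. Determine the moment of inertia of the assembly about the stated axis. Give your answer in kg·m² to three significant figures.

Thin ring: I_cm = MR² = (1.28)(0.508)² = 0.33032 kg·m²; centre at d = 0.508 m, so the parallel axis theorem gives I = 0.33032 + (1.28)(0.508)² = 0.66064 kg·m².
Point mass: I_cm = 0; centre at d = 0.508 + 0.508 = 1.016 m, so the parallel axis theorem gives I = 0 + (1.99)(1.016)² = 2.0542 kg·m².
Point mass: I_cm = 0; centre at d = 0.508 + 0.508 = 1.016 m, so the parallel axis theorem gives I = 0 + (4.82)(1.016)² = 4.9755 kg·m².
Total I = 0.66064 + 2.0542 + 4.9755 = 7.6903 kg·m².

7.69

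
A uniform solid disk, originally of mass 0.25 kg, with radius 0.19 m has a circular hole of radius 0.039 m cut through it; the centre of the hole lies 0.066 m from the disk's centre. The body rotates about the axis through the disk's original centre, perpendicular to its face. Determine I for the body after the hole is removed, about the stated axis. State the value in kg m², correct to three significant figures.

Unpierced body about its centre: I₀ = (1/2)MR² = (1/2)(0.25)(0.19)² = 0.0045125 kg m².
The removed disk has mass m = M·(r/R)² = (0.25)(0.039/0.19)² = 0.010533 kg (same uniform areal density).
Its moment of inertia about the rotation axis (parallel-axis theorem): I_hole = (1/2)mr² + md² = (1/2)(0.010533)(0.039)² + (0.010533)(0.066)² = 5.3893e-05 kg m².
Treating the hole as negative mass, I = I₀ − I_hole = 0.0045125 − 5.3893e-05 = 0.0044586 kg m².

0.00446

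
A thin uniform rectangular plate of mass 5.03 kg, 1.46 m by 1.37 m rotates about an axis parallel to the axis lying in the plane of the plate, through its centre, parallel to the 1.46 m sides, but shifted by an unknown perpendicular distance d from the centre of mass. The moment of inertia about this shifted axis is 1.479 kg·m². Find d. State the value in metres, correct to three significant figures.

0.371

About the centre-of-mass axis, I_cm = (1/12)Mb² = (1/12)(5.03)(1.37)² = 0.78673 kg·m².
Parallel axis theorem: I = I_cm + Md², so Md² = 1.479 − 0.78673 = 0.69227 kg·m².
d = √(0.69227 / 5.03) = 0.37098 m.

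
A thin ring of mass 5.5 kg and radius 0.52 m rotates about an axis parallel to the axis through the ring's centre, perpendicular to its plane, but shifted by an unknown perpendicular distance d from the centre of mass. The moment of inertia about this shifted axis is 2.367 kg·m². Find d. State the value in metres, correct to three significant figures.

0.400

About the centre-of-mass axis, I_cm = MR² = (5.5)(0.52)² = 1.4872 kg·m².
Parallel axis theorem: I = I_cm + Md², so Md² = 2.367 − 1.4872 = 0.8798 kg·m².
d = √(0.8798 / 5.5) = 0.39995 m.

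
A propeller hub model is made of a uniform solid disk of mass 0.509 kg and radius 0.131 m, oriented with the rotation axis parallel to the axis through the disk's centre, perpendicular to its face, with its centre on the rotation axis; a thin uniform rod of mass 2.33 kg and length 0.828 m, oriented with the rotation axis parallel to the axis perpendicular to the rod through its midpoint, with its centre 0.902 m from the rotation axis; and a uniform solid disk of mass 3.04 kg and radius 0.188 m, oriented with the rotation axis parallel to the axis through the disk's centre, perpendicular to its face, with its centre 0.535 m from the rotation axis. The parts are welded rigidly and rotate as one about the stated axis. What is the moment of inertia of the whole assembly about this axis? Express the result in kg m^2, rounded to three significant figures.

2.96

Solid disk: I_cm = (1/2)MR² = (1/2)(0.509)(0.131)² = 0.0043675 kg m^2; axis through the centre, so I = 0.0043675 kg m^2.
Thin rod: I_cm = (1/12)ML² = (1/12)(2.33)(0.828)² = 0.13312 kg m^2; centre at d = 0.902 m, so the parallel axis theorem gives I = 0.13312 + (2.33)(0.902)² = 2.0288 kg m^2.
Solid disk: I_cm = (1/2)MR² = (1/2)(3.04)(0.188)² = 0.053723 kg m^2; centre at d = 0.535 m, so the parallel axis theorem gives I = 0.053723 + (3.04)(0.535)² = 0.92385 kg m^2.
Total I = 0.0043675 + 2.0288 + 0.92385 = 2.957 kg m^2.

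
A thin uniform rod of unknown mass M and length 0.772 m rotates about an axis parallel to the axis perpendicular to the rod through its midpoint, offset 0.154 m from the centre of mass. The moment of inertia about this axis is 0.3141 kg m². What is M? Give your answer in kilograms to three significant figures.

4.28

I = I_cm + Md² = (1/12)ML² + Md² = M·[0.0833333·(0.772)² + (0.154)²] = M·0.073381.
So M = 0.3141 / 0.073381 = 4.2804 kg.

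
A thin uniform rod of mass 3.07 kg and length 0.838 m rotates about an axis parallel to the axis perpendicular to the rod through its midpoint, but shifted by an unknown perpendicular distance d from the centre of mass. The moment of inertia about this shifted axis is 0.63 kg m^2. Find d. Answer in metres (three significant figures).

About the centre-of-mass axis, I_cm = (1/12)ML² = (1/12)(3.07)(0.838)² = 0.17966 kg m^2.
Parallel axis theorem: I = I_cm + Md², so Md² = 0.63 − 0.17966 = 0.45034 kg m^2.
d = √(0.45034 / 3.07) = 0.383 m.

0.383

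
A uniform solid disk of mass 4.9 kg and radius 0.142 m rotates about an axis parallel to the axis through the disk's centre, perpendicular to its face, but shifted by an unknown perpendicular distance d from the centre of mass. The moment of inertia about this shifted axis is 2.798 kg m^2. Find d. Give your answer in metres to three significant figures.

0.749

About the centre-of-mass axis, I_cm = (1/2)MR² = (1/2)(4.9)(0.142)² = 0.049402 kg m^2.
Parallel axis theorem: I = I_cm + Md², so Md² = 2.798 − 0.049402 = 2.7486 kg m^2.
d = √(2.7486 / 4.9) = 0.74896 m.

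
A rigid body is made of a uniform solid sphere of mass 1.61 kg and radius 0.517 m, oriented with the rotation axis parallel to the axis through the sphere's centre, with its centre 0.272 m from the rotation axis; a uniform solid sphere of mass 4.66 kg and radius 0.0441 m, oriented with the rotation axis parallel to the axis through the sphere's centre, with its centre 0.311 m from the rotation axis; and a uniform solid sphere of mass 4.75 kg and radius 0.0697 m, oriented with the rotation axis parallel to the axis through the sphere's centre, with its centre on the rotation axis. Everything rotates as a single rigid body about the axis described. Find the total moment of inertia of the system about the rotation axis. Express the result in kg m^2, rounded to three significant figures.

0.755

Solid sphere: I_cm = (2/5)MR² = (2/5)(1.61)(0.517)² = 0.17213 kg m^2; centre at d = 0.272 m, so I = I_cm + Md² gives I = 0.17213 + (1.61)(0.272)² = 0.29125 kg m^2.
Solid sphere: I_cm = (2/5)MR² = (2/5)(4.66)(0.0441)² = 0.0036251 kg m^2; centre at d = 0.311 m, so I = I_cm + Md² gives I = 0.0036251 + (4.66)(0.311)² = 0.45434 kg m^2.
Solid sphere: I_cm = (2/5)MR² = (2/5)(4.75)(0.0697)² = 0.0092304 kg m^2; axis through the centre, so I = 0.0092304 kg m^2.
Total I = 0.29125 + 0.45434 + 0.0092304 = 0.75482 kg m^2.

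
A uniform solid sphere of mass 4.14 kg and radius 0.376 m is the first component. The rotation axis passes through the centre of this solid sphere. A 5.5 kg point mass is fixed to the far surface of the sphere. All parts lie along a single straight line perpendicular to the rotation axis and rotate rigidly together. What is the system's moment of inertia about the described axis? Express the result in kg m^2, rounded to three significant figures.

1.01

Solid sphere: I_cm = (2/5)MR² = (2/5)(4.14)(0.376)² = 0.23412 kg m^2; axis through the centre, so I = 0.23412 kg m^2.
Point mass: I_cm = 0; centre at d = 0.376 m, so I = I_cm + Md² gives I = 0 + (5.5)(0.376)² = 0.77757 kg m^2.
Total I = 0.23412 + 0.77757 = 1.0117 kg m^2.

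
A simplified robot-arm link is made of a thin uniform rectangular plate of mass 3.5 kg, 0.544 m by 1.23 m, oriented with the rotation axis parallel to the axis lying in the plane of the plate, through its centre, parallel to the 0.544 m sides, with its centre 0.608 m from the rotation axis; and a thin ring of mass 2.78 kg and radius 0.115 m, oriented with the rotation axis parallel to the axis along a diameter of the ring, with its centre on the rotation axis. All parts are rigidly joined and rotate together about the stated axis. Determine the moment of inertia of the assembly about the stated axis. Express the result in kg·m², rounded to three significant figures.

Rectangular plate: I_cm = (1/12)Mb² = (1/12)(3.5)(1.23)² = 0.44126 kg·m²; centre at d = 0.608 m, so the parallel axis theorem gives I = 0.44126 + (3.5)(0.608)² = 1.7351 kg·m².
Thin ring: I_cm = (1/2)MR² = (1/2)(2.78)(0.115)² = 0.018383 kg·m²; axis through the centre, so I = 0.018383 kg·m².
Total I = 1.7351 + 0.018383 = 1.7535 kg·m².

1.75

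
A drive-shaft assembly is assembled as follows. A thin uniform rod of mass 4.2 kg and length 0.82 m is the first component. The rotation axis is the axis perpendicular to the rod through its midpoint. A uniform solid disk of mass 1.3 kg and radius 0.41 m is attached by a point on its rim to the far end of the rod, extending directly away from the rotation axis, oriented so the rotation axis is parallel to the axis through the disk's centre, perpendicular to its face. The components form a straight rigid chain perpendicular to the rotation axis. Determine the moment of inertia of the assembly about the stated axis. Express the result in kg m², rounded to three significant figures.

1.22

Thin rod: I_cm = (1/12)ML² = (1/12)(4.2)(0.82)² = 0.23534 kg m²; axis through the centre, so I = 0.23534 kg m².
Solid disk: I_cm = (1/2)MR² = (1/2)(1.3)(0.41)² = 0.10926 kg m²; centre at d = 0.41 + 0.41 = 0.82 m, so I = I_cm + Md² gives I = 0.10926 + (1.3)(0.82)² = 0.98338 kg m².
Total I = 0.23534 + 0.98338 = 1.2187 kg m².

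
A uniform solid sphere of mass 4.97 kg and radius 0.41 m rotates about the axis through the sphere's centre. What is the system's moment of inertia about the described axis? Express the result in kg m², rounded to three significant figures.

I_cm = (2/5)MR² = (2/5)(4.97)(0.41)² = 0.33418 kg m²; axis through the centre, so I = 0.33418 kg m².

0.334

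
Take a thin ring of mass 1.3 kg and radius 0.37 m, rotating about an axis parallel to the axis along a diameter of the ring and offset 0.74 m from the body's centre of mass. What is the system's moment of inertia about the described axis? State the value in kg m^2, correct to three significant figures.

I_cm = (1/2)MR² = (1/2)(1.3)(0.37)² = 0.088985 kg m^2; centre at d = 0.74 m, so the parallel axis theorem gives I = 0.088985 + (1.3)(0.74)² = 0.80086 kg m^2.

0.801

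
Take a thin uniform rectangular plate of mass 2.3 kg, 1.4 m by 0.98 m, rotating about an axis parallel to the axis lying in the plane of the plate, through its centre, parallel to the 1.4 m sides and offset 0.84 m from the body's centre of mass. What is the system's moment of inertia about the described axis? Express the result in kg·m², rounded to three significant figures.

I_cm = (1/12)Mb² = (1/12)(2.3)(0.98)² = 0.18408 kg·m²; centre at d = 0.84 m, so I = I_cm + Md² gives I = 0.18408 + (2.3)(0.84)² = 1.807 kg·m².

1.81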